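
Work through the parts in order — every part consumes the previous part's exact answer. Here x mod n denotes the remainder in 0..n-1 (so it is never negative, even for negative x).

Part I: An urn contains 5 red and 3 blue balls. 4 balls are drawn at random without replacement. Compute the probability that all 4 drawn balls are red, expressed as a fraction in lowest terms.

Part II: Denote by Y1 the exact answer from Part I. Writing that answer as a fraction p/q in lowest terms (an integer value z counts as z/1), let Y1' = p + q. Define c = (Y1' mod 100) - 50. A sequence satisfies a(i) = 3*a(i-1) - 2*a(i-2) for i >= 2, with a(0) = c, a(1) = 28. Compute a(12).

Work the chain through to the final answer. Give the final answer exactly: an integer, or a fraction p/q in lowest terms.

257950

Part I: total draws C(8,4) = 70; favorable C(5,4) = 5; P = 1/14; answer 1/14
Part II: Y1 = 1/14; threaded value p + q = 15; c = -35; a(2) = 3*(28) - 2*(-35) = 154; iterating: a(2)=154, a(3)=406, a(4)=910, a(5)=1918, a(6)=3934, a(7)=7966, a(8)=16030, a(9)=32158, a(10)=64414, a(11)=128926, a(12)=257950; answer 257950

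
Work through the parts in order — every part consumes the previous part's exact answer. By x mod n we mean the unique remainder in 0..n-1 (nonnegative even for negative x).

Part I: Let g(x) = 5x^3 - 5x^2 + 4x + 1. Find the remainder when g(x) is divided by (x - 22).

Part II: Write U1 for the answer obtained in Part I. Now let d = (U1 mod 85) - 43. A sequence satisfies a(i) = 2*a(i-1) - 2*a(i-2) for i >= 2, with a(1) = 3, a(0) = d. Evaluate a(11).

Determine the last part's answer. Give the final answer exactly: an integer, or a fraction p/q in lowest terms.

Part I: remainder = value at the root: 5*(22)^3 - 5*(22)^2 + 4*(22)^1 + 1 = (53240) + (-2420) + (88) + (1) = 50909; answer 50909
Part II: U1 = 50909; d = 36; a(2) = 2*(3) - 2*(36) = -66; iterating: a(2)=-66, a(3)=-138, a(4)=-144, a(5)=-12, a(6)=264, a(7)=552, a(8)=576, a(9)=48, a(10)=-1056, a(11)=-2208; answer -2208

-2208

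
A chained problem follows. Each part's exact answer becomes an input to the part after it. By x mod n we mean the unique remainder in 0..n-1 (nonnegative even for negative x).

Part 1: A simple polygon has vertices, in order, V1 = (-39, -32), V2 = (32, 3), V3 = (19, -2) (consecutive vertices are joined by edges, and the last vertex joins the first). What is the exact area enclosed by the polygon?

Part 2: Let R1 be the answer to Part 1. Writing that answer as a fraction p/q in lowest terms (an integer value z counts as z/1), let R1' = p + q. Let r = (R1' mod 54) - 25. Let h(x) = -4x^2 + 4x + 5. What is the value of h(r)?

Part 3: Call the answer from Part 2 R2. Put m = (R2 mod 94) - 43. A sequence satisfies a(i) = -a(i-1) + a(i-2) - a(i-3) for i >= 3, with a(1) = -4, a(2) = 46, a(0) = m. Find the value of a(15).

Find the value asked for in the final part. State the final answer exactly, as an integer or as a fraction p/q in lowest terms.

Part 1: cross terms: (-39*3 - 32*-32)=907, (32*-2 - 19*3)=-121, (19*-32 - -39*-2)=-686; twice the area = |100| = 100; area = 50; answer 50
Part 2: R1 = 50; threaded value p + q = 51; r = 26; -4*(26)^2 + 4*(26)^1 + 5 = (-2704) + (104) + (5) = -2595; answer -2595
Part 3: R2 = -2595; m = -6; a(3) = -1*(46) + 1*(-4) - 1*(-6) = -44; iterating: a(3)=-44, a(4)=94, a(5)=-184, a(6)=322, a(7)=-600, a(8)=1106, a(9)=-2028, a(10)=3734, a(11)=-6868, a(12)=12630, a(13)=-23232, a(14)=42730, a(15)=-78592; answer -78592

-78592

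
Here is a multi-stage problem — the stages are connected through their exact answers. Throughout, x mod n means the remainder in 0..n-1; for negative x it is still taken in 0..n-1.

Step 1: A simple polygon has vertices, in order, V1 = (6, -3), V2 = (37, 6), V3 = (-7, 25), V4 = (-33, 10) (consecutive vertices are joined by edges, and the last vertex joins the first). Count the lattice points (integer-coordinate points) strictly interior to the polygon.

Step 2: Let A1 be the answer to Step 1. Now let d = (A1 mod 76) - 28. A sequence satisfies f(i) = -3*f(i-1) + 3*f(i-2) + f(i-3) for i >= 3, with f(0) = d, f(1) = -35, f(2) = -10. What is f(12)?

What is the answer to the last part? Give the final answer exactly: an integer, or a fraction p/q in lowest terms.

Step 1: cross terms: (6*6 - 37*-3)=147, (37*25 - -7*6)=967, (-7*10 - -33*25)=755, (-33*-3 - 6*10)=39; twice the area = |1908| = 1908; area = 954; boundary points = 1 + 1 + 1 + 13 = 16; strictly interior points = area - boundary/2 + 1 = 947; answer 947
Step 2: A1 = 947; d = 7; f(3) = -3*(-10) + 3*(-35) + 1*(7) = -68; iterating: f(3)=-68, f(4)=139, f(5)=-631, f(6)=2242, f(7)=-8480, f(8)=31535, f(9)=-117803, f(10)=439534, f(11)=-1640476, f(12)=6122227; answer 6122227

6122227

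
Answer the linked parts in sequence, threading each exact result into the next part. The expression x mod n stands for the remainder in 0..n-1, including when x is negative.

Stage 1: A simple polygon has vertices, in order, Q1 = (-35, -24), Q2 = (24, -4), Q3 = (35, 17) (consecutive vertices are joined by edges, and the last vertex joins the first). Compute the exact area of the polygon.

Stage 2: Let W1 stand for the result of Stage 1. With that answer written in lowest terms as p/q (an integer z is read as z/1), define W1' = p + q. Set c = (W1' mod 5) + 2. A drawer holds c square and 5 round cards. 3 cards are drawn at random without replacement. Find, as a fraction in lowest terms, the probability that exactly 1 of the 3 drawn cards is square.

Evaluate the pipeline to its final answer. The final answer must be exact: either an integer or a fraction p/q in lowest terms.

Stage 1: cross terms: (-35*-4 - 24*-24)=716, (24*17 - 35*-4)=548, (35*-24 - -35*17)=-245; twice the area = |1019| = 1019; area = 1019/2; answer 1019/2
Stage 2: W1 = 1019/2; threaded value p + q = 1021; c = 3; total draws C(8,3) = 56; favorable C(3,1)*C(5,2) = 30; P = 15/28; answer 15/28

15/28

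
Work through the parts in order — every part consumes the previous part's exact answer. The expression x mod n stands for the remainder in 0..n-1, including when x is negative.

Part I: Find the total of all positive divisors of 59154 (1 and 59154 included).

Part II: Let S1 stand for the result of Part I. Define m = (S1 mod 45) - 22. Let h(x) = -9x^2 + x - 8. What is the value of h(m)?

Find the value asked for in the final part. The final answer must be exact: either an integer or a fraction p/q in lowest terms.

-456

Part I: 59154 = 2 * 3 * 9859; sigma = (1 + 2) * (1 + 3) * (1 + 9859) = 3 * 4 * 9860 = 118320; answer 118320
Part II: S1 = 118320; m = -7; -9*(-7)^2 + 1*(-7)^1 - 8 = (-441) + (-7) + (-8) = -456; answer -456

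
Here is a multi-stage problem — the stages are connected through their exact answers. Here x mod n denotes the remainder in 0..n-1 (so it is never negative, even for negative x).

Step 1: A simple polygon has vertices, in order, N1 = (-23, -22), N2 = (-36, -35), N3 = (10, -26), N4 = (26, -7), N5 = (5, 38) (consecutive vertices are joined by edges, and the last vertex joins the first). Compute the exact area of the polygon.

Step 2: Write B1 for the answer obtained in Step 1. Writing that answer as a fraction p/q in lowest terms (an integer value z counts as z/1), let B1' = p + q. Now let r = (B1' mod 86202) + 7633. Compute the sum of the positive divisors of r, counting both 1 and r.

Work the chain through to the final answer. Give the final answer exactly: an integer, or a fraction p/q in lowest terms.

Step 1: cross terms: (-23*-35 - -36*-22)=13, (-36*-26 - 10*-35)=1286, (10*-7 - 26*-26)=606, (26*38 - 5*-7)=1023, (5*-22 - -23*38)=764; twice the area = |3692| = 3692; area = 1846; answer 1846
Step 2: B1 = 1846; threaded value p + q = 1847; r = 9480; 9480 = 2^3 * 3 * 5 * 79; sigma = (1 + 2 + 4 + 8) * (1 + 3) * (1 + 5) * (1 + 79) = 15 * 4 * 6 * 80 = 28800; answer 28800

28800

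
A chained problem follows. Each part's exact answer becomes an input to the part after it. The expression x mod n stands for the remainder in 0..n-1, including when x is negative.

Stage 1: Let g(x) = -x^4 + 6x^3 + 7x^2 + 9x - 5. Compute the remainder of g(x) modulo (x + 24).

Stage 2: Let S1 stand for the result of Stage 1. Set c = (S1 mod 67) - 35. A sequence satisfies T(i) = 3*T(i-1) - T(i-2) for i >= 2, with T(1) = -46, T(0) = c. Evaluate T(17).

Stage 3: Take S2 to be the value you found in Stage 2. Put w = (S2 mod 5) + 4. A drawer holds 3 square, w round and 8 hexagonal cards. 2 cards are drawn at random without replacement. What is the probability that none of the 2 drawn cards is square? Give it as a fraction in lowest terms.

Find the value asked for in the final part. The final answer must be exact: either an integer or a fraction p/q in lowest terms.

22/35

Stage 1: remainder = value at the root: -1*(-24)^4 + 6*(-24)^3 + 7*(-24)^2 + 9*(-24)^1 - 5 = (-331776) + (-82944) + (4032) + (-216) + (-5) = -410909; answer -410909
Stage 2: S1 = -410909; c = -33; T(2) = 3*(-46) - 1*(-33) = -105; iterating: T(2)=-105, T(3)=-269, T(4)=-702, T(5)=-1837, T(6)=-4809, T(7)=-12590, T(8)=-32961, T(9)=-86293, T(10)=-225918, T(11)=-591461, T(12)=-1548465, T(13)=-4053934, T(14)=-10613337, T(15)=-27786077, T(16)=-72744894, T(17)=-190448605; answer -190448605
Stage 3: S2 = -190448605; w = 4; total draws C(15,2) = 105; favorable C(12,2) = 66; P = 22/35; answer 22/35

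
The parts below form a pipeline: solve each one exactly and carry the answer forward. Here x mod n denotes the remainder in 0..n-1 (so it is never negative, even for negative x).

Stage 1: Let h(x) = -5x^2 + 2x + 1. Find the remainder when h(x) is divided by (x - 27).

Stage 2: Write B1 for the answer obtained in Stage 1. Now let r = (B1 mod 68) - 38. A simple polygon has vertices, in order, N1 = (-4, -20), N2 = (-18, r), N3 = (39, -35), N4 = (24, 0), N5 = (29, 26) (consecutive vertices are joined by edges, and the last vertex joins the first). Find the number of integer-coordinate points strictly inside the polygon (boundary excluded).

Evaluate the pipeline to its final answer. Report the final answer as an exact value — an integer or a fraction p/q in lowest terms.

1141

Stage 1: remainder = value at the root: -5*(27)^2 + 2*(27)^1 + 1 = (-3645) + (54) + (1) = -3590; answer -3590
Stage 2: B1 = -3590; r = -24; cross terms: (-4*-24 - -18*-20)=-264, (-18*-35 - 39*-24)=1566, (39*0 - 24*-35)=840, (24*26 - 29*0)=624, (29*-20 - -4*26)=-476; twice the area = |2290| = 2290; area = 1145; boundary points = 2 + 1 + 5 + 1 + 1 = 10; strictly interior points = area - boundary/2 + 1 = 1141; answer 1141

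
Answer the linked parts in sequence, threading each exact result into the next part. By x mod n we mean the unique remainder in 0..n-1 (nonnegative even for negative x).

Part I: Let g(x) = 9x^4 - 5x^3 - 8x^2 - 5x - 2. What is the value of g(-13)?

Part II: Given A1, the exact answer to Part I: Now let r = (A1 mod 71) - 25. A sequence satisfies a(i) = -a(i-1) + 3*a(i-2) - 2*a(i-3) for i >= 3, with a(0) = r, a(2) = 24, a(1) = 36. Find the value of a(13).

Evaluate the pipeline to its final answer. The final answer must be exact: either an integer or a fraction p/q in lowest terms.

-67084

Part I: 9*(-13)^4 - 5*(-13)^3 - 8*(-13)^2 - 5*(-13)^1 - 2 = (257049) + (10985) + (-1352) + (65) + (-2) = 266745; answer 266745
Part II: A1 = 266745; r = 44; a(3) = -1*(24) + 3*(36) - 2*(44) = -4; iterating: a(3)=-4, a(4)=4, a(5)=-64, a(6)=84, a(7)=-284, a(8)=664, a(9)=-1684, a(10)=4244, a(11)=-10624, a(12)=26724, a(13)=-67084; answer -67084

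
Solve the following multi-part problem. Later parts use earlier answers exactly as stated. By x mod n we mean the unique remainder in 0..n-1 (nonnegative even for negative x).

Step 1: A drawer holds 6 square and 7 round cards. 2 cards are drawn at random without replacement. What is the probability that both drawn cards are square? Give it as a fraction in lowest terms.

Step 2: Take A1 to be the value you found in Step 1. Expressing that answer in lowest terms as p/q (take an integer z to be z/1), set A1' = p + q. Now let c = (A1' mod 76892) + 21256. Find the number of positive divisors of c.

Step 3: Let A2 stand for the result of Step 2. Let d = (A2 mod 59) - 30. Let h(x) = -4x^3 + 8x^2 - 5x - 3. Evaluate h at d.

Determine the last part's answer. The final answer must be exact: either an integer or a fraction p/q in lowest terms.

75839

Step 1: total draws C(13,2) = 78; favorable C(6,2) = 15; P = 5/26; answer 5/26
Step 2: A1 = 5/26; threaded value p + q = 31; c = 21287; 21287 = 7 * 3041; number of divisors = (1+1) * (1+1) = 4; answer 4
Step 3: A2 = 4; d = -26; -4*(-26)^3 + 8*(-26)^2 - 5*(-26)^1 - 3 = (70304) + (5408) + (130) + (-3) = 75839; answer 75839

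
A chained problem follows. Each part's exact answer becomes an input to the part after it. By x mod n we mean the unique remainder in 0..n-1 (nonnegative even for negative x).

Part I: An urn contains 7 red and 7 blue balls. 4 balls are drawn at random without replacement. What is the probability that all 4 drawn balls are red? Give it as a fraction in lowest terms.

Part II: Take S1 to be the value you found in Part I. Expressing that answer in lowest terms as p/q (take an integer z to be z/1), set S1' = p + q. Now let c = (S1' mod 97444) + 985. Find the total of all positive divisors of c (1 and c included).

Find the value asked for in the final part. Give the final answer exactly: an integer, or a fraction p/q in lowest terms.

Part I: total draws C(14,4) = 1001; favorable C(7,4) = 35; P = 5/143; answer 5/143
Part II: S1 = 5/143; threaded value p + q = 148; c = 1133; 1133 = 11 * 103; sigma = (1 + 11) * (1 + 103) = 12 * 104 = 1248; answer 1248

1248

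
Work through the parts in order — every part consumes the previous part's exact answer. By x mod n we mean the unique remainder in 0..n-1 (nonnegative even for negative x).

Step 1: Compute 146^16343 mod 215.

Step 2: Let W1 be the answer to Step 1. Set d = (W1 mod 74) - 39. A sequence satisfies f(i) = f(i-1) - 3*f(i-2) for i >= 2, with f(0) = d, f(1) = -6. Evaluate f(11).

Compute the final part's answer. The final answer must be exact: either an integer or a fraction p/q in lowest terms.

Step 1: squarings mod 215: 146^1=146, 146^2=31, 146^4=101, 146^8=96, 146^16=186, 146^32=196, 146^64=146, 146^128=31, 146^256=101, 146^512=96, 146^1024=186, 146^2048=196, 146^4096=146, 146^8192=31; 146^16343 = 146^1 * 146^2 * 146^4 * 146^16 * 146^64 * 146^128 * 146^256 * 146^512 * 146^1024 * 146^2048 * 146^4096 * 146^8192 = 126 (mod 215); answer 126
Step 2: W1 = 126; d = 13; f(2) = 1*(-6) - 3*(13) = -45; iterating: f(2)=-45, f(3)=-27, f(4)=108, f(5)=189, f(6)=-135, f(7)=-702, f(8)=-297, f(9)=1809, f(10)=2700, f(11)=-2727; answer -2727

-2727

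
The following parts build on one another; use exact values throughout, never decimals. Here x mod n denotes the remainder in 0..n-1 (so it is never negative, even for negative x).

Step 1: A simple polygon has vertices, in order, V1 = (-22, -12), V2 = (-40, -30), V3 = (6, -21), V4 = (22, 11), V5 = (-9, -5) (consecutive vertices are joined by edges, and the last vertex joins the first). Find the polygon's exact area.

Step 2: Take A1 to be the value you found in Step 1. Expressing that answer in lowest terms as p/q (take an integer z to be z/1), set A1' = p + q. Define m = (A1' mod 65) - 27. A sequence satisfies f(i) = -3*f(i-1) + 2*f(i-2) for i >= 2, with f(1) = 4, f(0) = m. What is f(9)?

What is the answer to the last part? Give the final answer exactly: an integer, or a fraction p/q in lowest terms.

89452

Step 1: cross terms: (-22*-30 - -40*-12)=180, (-40*-21 - 6*-30)=1020, (6*11 - 22*-21)=528, (22*-5 - -9*11)=-11, (-9*-12 - -22*-5)=-2; twice the area = |1715| = 1715; area = 1715/2; answer 1715/2
Step 2: A1 = 1715/2; threaded value p + q = 1717; m = 0; f(2) = -3*(4) + 2*(0) = -12; iterating: f(2)=-12, f(3)=44, f(4)=-156, f(5)=556, f(6)=-1980, f(7)=7052, f(8)=-25116, f(9)=89452; answer 89452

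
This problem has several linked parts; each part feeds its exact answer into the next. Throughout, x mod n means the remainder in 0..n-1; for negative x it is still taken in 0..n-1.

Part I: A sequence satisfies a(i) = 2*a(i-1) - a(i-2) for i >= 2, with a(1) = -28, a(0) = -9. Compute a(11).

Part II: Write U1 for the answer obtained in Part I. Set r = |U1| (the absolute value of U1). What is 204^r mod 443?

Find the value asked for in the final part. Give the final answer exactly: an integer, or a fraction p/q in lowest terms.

37

Part I: a(2) = 2*(-28) - 1*(-9) = -47; iterating: a(2)=-47, a(3)=-66, a(4)=-85, a(5)=-104, a(6)=-123, a(7)=-142, a(8)=-161, a(9)=-180, a(10)=-199, a(11)=-218; answer -218
Part II: U1 = -218; r = 218; squarings mod 443: 204^1=204, 204^2=417, 204^4=233, 204^8=243, 204^16=130, 204^32=66, 204^64=369, 204^128=160; 204^218 = 204^2 * 204^8 * 204^16 * 204^64 * 204^128 = 37 (mod 443); answer 37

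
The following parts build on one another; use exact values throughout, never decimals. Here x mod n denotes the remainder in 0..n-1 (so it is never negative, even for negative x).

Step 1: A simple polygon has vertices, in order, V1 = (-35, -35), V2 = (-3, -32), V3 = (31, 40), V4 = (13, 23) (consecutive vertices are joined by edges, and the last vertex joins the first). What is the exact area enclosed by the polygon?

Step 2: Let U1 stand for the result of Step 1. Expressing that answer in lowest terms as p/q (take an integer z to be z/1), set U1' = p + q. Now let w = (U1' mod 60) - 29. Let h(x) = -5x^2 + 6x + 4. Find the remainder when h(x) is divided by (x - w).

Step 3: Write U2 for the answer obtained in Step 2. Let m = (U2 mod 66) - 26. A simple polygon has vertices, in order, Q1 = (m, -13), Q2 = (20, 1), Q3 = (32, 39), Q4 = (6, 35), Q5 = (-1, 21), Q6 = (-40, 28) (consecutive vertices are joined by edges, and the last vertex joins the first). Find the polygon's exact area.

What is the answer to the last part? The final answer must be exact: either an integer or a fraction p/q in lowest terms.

1977

Step 1: cross terms: (-35*-32 - -3*-35)=1015, (-3*40 - 31*-32)=872, (31*23 - 13*40)=193, (13*-35 - -35*23)=350; twice the area = |2430| = 2430; area = 1215; answer 1215
Step 2: U1 = 1215; threaded value p + q = 1216; w = -13; remainder = value at the root: -5*(-13)^2 + 6*(-13)^1 + 4 = (-845) + (-78) + (4) = -919; answer -919
Step 3: U2 = -919; m = -21; cross terms: (-21*1 - 20*-13)=239, (20*39 - 32*1)=748, (32*35 - 6*39)=886, (6*21 - -1*35)=161, (-1*28 - -40*21)=812, (-40*-13 - -21*28)=1108; twice the area = |3954| = 3954; area = 1977; answer 1977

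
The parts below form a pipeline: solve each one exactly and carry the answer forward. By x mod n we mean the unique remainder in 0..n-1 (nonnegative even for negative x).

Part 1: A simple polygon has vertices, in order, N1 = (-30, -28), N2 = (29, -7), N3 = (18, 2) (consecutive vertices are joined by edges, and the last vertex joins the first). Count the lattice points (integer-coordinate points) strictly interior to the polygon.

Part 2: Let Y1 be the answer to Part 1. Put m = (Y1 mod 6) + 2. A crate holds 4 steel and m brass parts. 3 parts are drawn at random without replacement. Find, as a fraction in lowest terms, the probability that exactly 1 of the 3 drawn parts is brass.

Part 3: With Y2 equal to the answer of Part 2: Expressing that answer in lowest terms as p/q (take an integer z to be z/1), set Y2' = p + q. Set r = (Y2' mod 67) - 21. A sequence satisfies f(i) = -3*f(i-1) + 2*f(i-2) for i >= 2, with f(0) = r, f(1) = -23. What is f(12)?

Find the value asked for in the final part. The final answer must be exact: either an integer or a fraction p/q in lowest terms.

Part 1: cross terms: (-30*-7 - 29*-28)=1022, (29*2 - 18*-7)=184, (18*-28 - -30*2)=-444; twice the area = |762| = 762; area = 381; boundary points = 1 + 1 + 6 = 8; strictly interior points = area - boundary/2 + 1 = 378; answer 378
Part 2: Y1 = 378; m = 2; total draws C(6,3) = 20; favorable C(2,1)*C(4,2) = 12; P = 3/5; answer 3/5
Part 3: Y2 = 3/5; threaded value p + q = 8; r = -13; f(2) = -3*(-23) + 2*(-13) = 43; iterating: f(2)=43, f(3)=-175, f(4)=611, f(5)=-2183, f(6)=7771, f(7)=-27679, f(8)=98579, f(9)=-351095, f(10)=1250443, f(11)=-4453519, f(12)=15861443; answer 15861443

15861443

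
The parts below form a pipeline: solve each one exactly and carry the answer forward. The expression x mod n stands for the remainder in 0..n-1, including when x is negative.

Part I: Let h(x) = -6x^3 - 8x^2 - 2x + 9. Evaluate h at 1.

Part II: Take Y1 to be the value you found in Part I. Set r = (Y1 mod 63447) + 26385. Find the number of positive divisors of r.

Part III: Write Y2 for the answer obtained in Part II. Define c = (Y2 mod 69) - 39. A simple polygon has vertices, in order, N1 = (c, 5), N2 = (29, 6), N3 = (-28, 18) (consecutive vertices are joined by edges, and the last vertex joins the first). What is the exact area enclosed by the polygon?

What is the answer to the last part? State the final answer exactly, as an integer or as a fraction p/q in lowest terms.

Part I: -6*(1)^3 - 8*(1)^2 - 2*(1)^1 + 9 = (-6) + (-8) + (-2) + (9) = -7; answer -7
Part II: Y1 = -7; r = 89825; 89825 = 5^2 * 3593; number of divisors = (2+1) * (1+1) = 6; answer 6
Part III: Y2 = 6; c = -33; cross terms: (-33*6 - 29*5)=-343, (29*18 - -28*6)=690, (-28*5 - -33*18)=454; twice the area = |801| = 801; area = 801/2; answer 801/2

801/2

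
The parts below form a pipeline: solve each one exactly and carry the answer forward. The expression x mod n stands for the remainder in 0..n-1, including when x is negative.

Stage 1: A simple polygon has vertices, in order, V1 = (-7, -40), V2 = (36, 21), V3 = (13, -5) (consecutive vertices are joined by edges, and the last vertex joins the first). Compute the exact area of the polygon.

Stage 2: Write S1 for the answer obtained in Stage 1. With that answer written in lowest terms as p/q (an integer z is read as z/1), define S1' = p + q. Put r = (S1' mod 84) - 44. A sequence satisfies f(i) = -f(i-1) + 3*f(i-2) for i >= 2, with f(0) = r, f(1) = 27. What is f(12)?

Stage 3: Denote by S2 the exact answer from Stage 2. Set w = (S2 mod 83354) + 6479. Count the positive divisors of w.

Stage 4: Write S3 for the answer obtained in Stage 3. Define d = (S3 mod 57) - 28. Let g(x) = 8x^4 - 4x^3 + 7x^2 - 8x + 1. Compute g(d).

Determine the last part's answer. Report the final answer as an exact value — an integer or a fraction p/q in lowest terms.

2449

Stage 1: cross terms: (-7*21 - 36*-40)=1293, (36*-5 - 13*21)=-453, (13*-40 - -7*-5)=-555; twice the area = |285| = 285; area = 285/2; answer 285/2
Stage 2: S1 = 285/2; threaded value p + q = 287; r = -9; f(2) = -1*(27) + 3*(-9) = -54; iterating: f(2)=-54, f(3)=135, f(4)=-297, f(5)=702, f(6)=-1593, f(7)=3699, f(8)=-8478, f(9)=19575, f(10)=-45009, f(11)=103734, f(12)=-238761; answer -238761
Stage 3: S2 = -238761; w = 17780; 17780 = 2^2 * 5 * 7 * 127; number of divisors = (2+1) * (1+1) * (1+1) * (1+1) = 24; answer 24
Stage 4: S3 = 24; d = -4; 8*(-4)^4 - 4*(-4)^3 + 7*(-4)^2 - 8*(-4)^1 + 1 = (2048) + (256) + (112) + (32) + (1) = 2449; answer 2449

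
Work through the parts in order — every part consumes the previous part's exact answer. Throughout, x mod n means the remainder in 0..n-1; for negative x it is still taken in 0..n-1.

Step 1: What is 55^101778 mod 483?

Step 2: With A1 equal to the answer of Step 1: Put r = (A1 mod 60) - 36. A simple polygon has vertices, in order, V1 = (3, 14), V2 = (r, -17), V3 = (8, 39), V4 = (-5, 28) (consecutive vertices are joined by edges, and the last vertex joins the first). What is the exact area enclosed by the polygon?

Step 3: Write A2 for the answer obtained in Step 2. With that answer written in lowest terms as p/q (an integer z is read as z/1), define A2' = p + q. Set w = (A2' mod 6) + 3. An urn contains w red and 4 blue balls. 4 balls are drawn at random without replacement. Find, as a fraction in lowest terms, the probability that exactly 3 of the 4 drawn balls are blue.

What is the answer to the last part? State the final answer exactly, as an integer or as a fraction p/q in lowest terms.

32/495

Step 1: squarings mod 483: 55^1=55, 55^2=127, 55^4=190, 55^8=358, 55^16=169, 55^32=64, 55^64=232, 55^128=211, 55^256=85, 55^512=463, 55^1024=400, 55^2048=127, 55^4096=190, 55^8192=358, 55^16384=169, 55^32768=64, 55^65536=232; 55^101778 = 55^2 * 55^16 * 55^128 * 55^256 * 55^1024 * 55^2048 * 55^32768 * 55^65536 = 463 (mod 483); answer 463
Step 2: A1 = 463; r = 7; cross terms: (3*-17 - 7*14)=-149, (7*39 - 8*-17)=409, (8*28 - -5*39)=419, (-5*14 - 3*28)=-154; twice the area = |525| = 525; area = 525/2; answer 525/2
Step 3: A2 = 525/2; threaded value p + q = 527; w = 8; total draws C(12,4) = 495; favorable C(4,3)*C(8,1) = 32; P = 32/495; answer 32/495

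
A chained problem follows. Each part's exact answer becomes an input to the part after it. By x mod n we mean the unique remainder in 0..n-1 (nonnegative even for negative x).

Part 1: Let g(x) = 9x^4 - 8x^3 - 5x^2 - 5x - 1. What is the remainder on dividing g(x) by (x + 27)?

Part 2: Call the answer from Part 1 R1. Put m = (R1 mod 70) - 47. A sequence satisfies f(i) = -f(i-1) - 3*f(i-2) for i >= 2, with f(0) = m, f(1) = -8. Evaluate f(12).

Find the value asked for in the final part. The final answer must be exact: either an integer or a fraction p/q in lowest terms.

12665

Part 1: remainder = value at the root: 9*(-27)^4 - 8*(-27)^3 - 5*(-27)^2 - 5*(-27)^1 - 1 = (4782969) + (157464) + (-3645) + (135) + (-1) = 4936922; answer 4936922
Part 2: R1 = 4936922; m = -15; f(2) = -1*(-8) - 3*(-15) = 53; iterating: f(2)=53, f(3)=-29, f(4)=-130, f(5)=217, f(6)=173, f(7)=-824, f(8)=305, f(9)=2167, f(10)=-3082, f(11)=-3419, f(12)=12665; answer 12665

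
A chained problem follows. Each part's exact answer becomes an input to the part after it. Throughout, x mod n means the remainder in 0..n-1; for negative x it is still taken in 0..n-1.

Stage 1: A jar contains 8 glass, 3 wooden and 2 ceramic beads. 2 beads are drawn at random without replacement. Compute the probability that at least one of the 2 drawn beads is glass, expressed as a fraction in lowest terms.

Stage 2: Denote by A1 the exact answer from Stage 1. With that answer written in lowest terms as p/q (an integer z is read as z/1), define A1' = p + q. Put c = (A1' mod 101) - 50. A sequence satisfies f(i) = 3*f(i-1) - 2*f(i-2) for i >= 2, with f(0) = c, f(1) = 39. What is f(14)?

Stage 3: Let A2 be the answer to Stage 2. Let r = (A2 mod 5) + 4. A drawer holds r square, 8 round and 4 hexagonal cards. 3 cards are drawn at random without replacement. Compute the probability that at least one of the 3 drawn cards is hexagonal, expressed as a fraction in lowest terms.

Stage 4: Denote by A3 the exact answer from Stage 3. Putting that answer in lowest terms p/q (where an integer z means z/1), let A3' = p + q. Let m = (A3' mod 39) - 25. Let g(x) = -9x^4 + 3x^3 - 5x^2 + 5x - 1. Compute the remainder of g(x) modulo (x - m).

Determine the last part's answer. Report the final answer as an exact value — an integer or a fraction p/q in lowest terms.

-5351

Stage 1: total draws C(13,2) = 78; complement C(5,2) = 10; favorable 78 - 10 = 68; P = 34/39; answer 34/39
Stage 2: A1 = 34/39; threaded value p + q = 73; c = 23; f(2) = 3*(39) - 2*(23) = 71; iterating: f(2)=71, f(3)=135, f(4)=263, f(5)=519, f(6)=1031, f(7)=2055, f(8)=4103, f(9)=8199, f(10)=16391, f(11)=32775, f(12)=65543, f(13)=131079, f(14)=262151; answer 262151
Stage 3: A2 = 262151; r = 5; total draws C(17,3) = 680; complement C(13,3) = 286; favorable 680 - 286 = 394; P = 197/340; answer 197/340
Stage 4: A3 = 197/340; threaded value p + q = 537; m = 5; remainder = value at the root: -9*(5)^4 + 3*(5)^3 - 5*(5)^2 + 5*(5)^1 - 1 = (-5625) + (375) + (-125) + (25) + (-1) = -5351; answer -5351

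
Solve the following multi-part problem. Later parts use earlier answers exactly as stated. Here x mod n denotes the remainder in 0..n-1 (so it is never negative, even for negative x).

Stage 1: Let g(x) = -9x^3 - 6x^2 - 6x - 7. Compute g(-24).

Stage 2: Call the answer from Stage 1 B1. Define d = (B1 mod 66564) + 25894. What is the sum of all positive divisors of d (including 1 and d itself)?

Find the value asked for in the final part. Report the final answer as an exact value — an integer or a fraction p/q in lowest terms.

120960

Stage 1: -9*(-24)^3 - 6*(-24)^2 - 6*(-24)^1 - 7 = (124416) + (-3456) + (144) + (-7) = 121097; answer 121097
Stage 2: B1 = 121097; d = 80427; 80427 = 3 * 17 * 19 * 83; sigma = (1 + 3) * (1 + 17) * (1 + 19) * (1 + 83) = 4 * 18 * 20 * 84 = 120960; answer 120960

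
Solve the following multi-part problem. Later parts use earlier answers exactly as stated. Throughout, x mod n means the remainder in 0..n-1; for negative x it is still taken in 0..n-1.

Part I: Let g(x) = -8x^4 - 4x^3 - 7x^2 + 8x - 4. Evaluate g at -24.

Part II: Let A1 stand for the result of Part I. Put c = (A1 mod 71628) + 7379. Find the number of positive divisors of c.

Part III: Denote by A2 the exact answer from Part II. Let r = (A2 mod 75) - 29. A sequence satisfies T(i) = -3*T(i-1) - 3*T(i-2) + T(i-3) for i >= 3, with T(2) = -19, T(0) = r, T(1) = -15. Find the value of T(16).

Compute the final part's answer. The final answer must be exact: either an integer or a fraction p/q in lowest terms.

Part I: -8*(-24)^4 - 4*(-24)^3 - 7*(-24)^2 + 8*(-24)^1 - 4 = (-2654208) + (55296) + (-4032) + (-192) + (-4) = -2603140; answer -2603140
Part II: A1 = -2603140; c = 54475; 54475 = 5^2 * 2179; number of divisors = (2+1) * (1+1) = 6; answer 6
Part III: A2 = 6; r = -23; T(3) = -3*(-19) - 3*(-15) + 1*(-23) = 79; iterating: T(3)=79, T(4)=-195, T(5)=329, T(6)=-323, T(7)=-213, T(8)=1937, T(9)=-5495, T(10)=10461, T(11)=-12961, T(12)=2005, T(13)=43329, T(14)=-148963, T(15)=318907, T(16)=-466503; answer -466503

-466503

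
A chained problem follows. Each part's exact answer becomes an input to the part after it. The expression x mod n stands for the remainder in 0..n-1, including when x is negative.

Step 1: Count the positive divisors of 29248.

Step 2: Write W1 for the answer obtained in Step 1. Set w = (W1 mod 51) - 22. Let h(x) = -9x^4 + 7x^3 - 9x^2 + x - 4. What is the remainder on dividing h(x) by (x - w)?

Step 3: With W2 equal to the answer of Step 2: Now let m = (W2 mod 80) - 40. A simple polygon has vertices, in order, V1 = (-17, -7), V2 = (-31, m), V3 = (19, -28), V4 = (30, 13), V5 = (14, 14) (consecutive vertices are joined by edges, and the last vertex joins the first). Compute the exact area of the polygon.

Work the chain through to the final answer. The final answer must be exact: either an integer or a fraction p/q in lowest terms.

Step 1: 29248 = 2^6 * 457; number of divisors = (6+1) * (1+1) = 14; answer 14
Step 2: W1 = 14; w = -8; remainder = value at the root: -9*(-8)^4 + 7*(-8)^3 - 9*(-8)^2 + 1*(-8)^1 - 4 = (-36864) + (-3584) + (-576) + (-8) + (-4) = -41036; answer -41036
Step 3: W2 = -41036; m = -36; cross terms: (-17*-36 - -31*-7)=395, (-31*-28 - 19*-36)=1552, (19*13 - 30*-28)=1087, (30*14 - 14*13)=238, (14*-7 - -17*14)=140; twice the area = |3412| = 3412; area = 1706; answer 1706

1706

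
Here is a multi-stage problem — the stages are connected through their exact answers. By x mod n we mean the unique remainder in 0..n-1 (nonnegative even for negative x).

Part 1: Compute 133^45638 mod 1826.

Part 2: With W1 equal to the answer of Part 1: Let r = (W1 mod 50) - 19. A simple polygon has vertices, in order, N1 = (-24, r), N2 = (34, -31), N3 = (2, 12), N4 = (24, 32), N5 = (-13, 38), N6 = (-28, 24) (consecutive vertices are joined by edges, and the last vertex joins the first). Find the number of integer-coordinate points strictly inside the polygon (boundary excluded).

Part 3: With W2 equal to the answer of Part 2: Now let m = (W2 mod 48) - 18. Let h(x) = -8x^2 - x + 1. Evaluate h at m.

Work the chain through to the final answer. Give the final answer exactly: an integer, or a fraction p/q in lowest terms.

-2328

Part 1: squarings mod 1826: 133^1=133, 133^2=1255, 133^4=1013, 133^8=1783, 133^16=23, 133^32=529, 133^64=463, 133^128=727, 133^256=815, 133^512=1387, 133^1024=991, 133^2048=1519, 133^4096=1123, 133^8192=1189, 133^16384=397, 133^32768=573; 133^45638 = 133^2 * 133^4 * 133^64 * 133^512 * 133^4096 * 133^8192 * 133^32768 = 727 (mod 1826); answer 727
Part 2: W1 = 727; r = 8; cross terms: (-24*-31 - 34*8)=472, (34*12 - 2*-31)=470, (2*32 - 24*12)=-224, (24*38 - -13*32)=1328, (-13*24 - -28*38)=752, (-28*8 - -24*24)=352; twice the area = |3150| = 3150; area = 1575; boundary points = 1 + 1 + 2 + 1 + 1 + 4 = 10; strictly interior points = area - boundary/2 + 1 = 1571; answer 1571
Part 3: W2 = 1571; m = 17; -8*(17)^2 - 1*(17)^1 + 1 = (-2312) + (-17) + (1) = -2328; answer -2328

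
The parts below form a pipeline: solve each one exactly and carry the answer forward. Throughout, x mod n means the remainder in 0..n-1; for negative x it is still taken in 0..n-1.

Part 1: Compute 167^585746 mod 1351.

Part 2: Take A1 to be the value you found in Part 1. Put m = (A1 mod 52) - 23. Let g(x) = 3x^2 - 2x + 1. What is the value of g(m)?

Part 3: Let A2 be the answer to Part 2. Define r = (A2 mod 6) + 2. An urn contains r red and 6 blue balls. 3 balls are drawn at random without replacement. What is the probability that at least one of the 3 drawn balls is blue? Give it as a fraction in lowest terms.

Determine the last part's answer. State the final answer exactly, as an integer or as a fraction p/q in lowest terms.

Part 1: squarings mod 1351: 167^1=167, 167^2=869, 167^4=1303, 167^8=953, 167^16=337, 167^32=85, 167^64=470, 167^128=687, 167^256=470, 167^512=687, 167^1024=470, 167^2048=687, 167^4096=470, 167^8192=687, 167^16384=470, 167^32768=687, 167^65536=470, 167^131072=687, 167^262144=470, 167^524288=687; 167^585746 = 167^2 * 167^16 * 167^4096 * 167^8192 * 167^16384 * 167^32768 * 167^524288 = 442 (mod 1351); answer 442
Part 2: A1 = 442; m = 3; 3*(3)^2 - 2*(3)^1 + 1 = (27) + (-6) + (1) = 22; answer 22
Part 3: A2 = 22; r = 6; total draws C(12,3) = 220; complement C(6,3) = 20; favorable 220 - 20 = 200; P = 10/11; answer 10/11

10/11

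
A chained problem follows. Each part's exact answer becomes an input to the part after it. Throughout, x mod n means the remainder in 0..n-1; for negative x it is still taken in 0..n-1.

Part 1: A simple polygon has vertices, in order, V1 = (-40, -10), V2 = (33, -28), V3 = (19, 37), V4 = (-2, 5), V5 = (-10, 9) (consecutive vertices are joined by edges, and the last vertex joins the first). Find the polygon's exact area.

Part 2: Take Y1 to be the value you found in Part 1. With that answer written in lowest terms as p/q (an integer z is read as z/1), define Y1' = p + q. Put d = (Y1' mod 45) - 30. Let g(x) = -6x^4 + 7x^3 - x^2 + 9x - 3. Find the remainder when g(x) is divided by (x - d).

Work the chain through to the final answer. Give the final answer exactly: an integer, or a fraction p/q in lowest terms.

-156042

Part 1: cross terms: (-40*-28 - 33*-10)=1450, (33*37 - 19*-28)=1753, (19*5 - -2*37)=169, (-2*9 - -10*5)=32, (-10*-10 - -40*9)=460; twice the area = |3864| = 3864; area = 1932; answer 1932
Part 2: Y1 = 1932; threaded value p + q = 1933; d = 13; remainder = value at the root: -6*(13)^4 + 7*(13)^3 - 1*(13)^2 + 9*(13)^1 - 3 = (-171366) + (15379) + (-169) + (117) + (-3) = -156042; answer -156042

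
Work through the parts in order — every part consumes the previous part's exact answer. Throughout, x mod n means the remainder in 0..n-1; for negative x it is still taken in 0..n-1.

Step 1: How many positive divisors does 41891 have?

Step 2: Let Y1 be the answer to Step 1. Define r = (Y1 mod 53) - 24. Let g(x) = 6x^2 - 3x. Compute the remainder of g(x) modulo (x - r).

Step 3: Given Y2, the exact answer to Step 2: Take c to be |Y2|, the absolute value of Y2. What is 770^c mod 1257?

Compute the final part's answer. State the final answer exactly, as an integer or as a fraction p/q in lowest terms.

655

Step 1: 41891 = 163 * 257; number of divisors = (1+1) * (1+1) = 4; answer 4
Step 2: Y1 = 4; r = -20; remainder = value at the root: 6*(-20)^2 - 3*(-20)^1 = (2400) + (60) = 2460; answer 2460
Step 3: Y2 = 2460; c = 2460; squarings mod 1257: 770^1=770, 770^2=853, 770^4=1063, 770^8=1183, 770^16=448, 770^32=841, 770^64=847, 770^128=919, 770^256=1114, 770^512=337, 770^1024=439, 770^2048=400; 770^2460 = 770^4 * 770^8 * 770^16 * 770^128 * 770^256 * 770^2048 = 655 (mod 1257); answer 655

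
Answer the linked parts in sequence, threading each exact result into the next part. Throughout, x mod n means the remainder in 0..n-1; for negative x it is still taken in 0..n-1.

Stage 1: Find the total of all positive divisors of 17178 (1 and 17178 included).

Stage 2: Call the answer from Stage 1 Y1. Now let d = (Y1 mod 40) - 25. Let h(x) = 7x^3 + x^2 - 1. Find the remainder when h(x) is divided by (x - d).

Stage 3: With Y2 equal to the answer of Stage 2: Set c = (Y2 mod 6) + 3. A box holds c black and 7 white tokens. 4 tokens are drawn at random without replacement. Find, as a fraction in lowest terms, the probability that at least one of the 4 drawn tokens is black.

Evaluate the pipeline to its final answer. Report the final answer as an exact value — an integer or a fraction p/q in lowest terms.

Stage 1: 17178 = 2 * 3 * 7 * 409; sigma = (1 + 2) * (1 + 3) * (1 + 7) * (1 + 409) = 3 * 4 * 8 * 410 = 39360; answer 39360
Stage 2: Y1 = 39360; d = -25; remainder = value at the root: 7*(-25)^3 + 1*(-25)^2 - 1 = (-109375) + (625) + (-1) = -108751; answer -108751
Stage 3: Y2 = -108751; c = 8; total draws C(15,4) = 1365; complement C(7,4) = 35; favorable 1365 - 35 = 1330; P = 38/39; answer 38/39

38/39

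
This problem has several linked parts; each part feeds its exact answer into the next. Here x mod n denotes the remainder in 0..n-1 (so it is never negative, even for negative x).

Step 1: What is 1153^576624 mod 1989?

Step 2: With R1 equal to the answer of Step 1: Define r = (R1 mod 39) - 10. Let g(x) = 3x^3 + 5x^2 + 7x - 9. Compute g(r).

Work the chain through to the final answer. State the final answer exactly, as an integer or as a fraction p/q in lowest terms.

Step 1: squarings mod 1989: 1153^1=1153, 1153^2=757, 1153^4=217, 1153^8=1342, 1153^16=919, 1153^32=1225, 1153^64=919, 1153^128=1225, 1153^256=919, 1153^512=1225, 1153^1024=919, 1153^2048=1225, 1153^4096=919, 1153^8192=1225, 1153^16384=919, 1153^32768=1225, 1153^65536=919, 1153^131072=1225, 1153^262144=919, 1153^524288=1225; 1153^576624 = 1153^16 * 1153^32 * 1153^64 * 1153^1024 * 1153^2048 * 1153^16384 * 1153^32768 * 1153^524288 = 1 (mod 1989); answer 1
Step 2: R1 = 1; r = -9; 3*(-9)^3 + 5*(-9)^2 + 7*(-9)^1 - 9 = (-2187) + (405) + (-63) + (-9) = -1854; answer -1854

-1854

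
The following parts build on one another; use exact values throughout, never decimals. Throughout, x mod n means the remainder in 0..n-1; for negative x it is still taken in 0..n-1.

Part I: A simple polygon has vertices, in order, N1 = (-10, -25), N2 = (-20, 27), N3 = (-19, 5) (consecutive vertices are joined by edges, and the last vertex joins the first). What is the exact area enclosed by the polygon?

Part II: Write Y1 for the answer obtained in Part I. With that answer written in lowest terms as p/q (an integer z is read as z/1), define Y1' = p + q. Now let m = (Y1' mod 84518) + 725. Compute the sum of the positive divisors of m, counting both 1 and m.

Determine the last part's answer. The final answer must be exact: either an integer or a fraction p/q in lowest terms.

Part I: cross terms: (-10*27 - -20*-25)=-770, (-20*5 - -19*27)=413, (-19*-25 - -10*5)=525; twice the area = |168| = 168; area = 84; answer 84
Part II: Y1 = 84; threaded value p + q = 85; m = 810; 810 = 2 * 3^4 * 5; sigma = (1 + 2) * (1 + 3 + 9 + 27 + 81) * (1 + 5) = 3 * 121 * 6 = 2178; answer 2178

2178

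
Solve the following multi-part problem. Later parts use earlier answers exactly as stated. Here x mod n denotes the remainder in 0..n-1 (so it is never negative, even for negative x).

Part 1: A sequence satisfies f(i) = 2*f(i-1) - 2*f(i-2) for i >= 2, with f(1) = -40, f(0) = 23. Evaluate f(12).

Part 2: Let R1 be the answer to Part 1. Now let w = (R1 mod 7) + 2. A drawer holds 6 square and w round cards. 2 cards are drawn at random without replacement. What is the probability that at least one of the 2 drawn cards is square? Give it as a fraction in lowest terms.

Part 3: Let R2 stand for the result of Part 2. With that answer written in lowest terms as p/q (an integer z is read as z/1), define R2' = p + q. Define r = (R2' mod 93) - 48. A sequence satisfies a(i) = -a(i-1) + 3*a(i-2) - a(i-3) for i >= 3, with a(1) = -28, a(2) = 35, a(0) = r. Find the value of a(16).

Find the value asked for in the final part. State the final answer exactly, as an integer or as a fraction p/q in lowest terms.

Part 1: f(2) = 2*(-40) - 2*(23) = -126; iterating: f(2)=-126, f(3)=-172, f(4)=-92, f(5)=160, f(6)=504, f(7)=688, f(8)=368, f(9)=-640, f(10)=-2016, f(11)=-2752, f(12)=-1472; answer -1472
Part 2: R1 = -1472; w = 7; total draws C(13,2) = 78; complement C(7,2) = 21; favorable 78 - 21 = 57; P = 19/26; answer 19/26
Part 3: R2 = 19/26; threaded value p + q = 45; r = -3; a(3) = -1*(35) + 3*(-28) - 1*(-3) = -116; iterating: a(3)=-116, a(4)=249, a(5)=-632, a(6)=1495, a(7)=-3640, a(8)=8757, a(9)=-21172, a(10)=51083, a(11)=-123356, a(12)=297777, a(13)=-718928, a(14)=1735615, a(15)=-4190176, a(16)=10115949; answer 10115949

10115949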